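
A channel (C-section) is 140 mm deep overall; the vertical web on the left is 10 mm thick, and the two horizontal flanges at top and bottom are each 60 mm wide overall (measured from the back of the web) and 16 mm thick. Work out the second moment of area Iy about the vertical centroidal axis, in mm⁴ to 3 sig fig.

Iy ≈ 1.02 × 10⁶ mm⁴

Treat the section as a set of non-overlapping primitives; coordinates are from the bounding-box lower-left.
Web: 10 × 140, A = 1 400 mm², x = 5 mm, Ī = 11 667 mm⁴.
Top flange (beyond web): 50 × 16, A = 800 mm², x = 35 mm, Ī = 166 667 mm⁴.
Bottom flange (beyond web): 50 × 16, A = 800 mm², x = 35 mm, Ī = 166 667 mm⁴.
Centroid: x̄ = ΣA·x / ΣA = 21 mm.
Transfer each piece to the vertical centroidal axis using Ī + A·d² with d = x − 21:
  web: d = -16 mm → contributes +370 067 mm⁴
  top flange (beyond web): d = 14 mm → contributes +323 467 mm⁴
  bottom flange (beyond web): d = 14 mm → contributes +323 467 mm⁴
Total I = 1 017 000 mm⁴.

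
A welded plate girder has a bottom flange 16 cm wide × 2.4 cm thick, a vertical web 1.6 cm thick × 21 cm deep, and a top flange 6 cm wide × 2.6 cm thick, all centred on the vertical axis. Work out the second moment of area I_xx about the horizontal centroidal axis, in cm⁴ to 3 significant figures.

I_xx ≈ 7890 cm⁴

Split into non-overlapping primitives; take the origin at the lower-left of the bounding box.
Bottom plate: 16 × 2.4, A = 38.4 cm², y = 1.2 cm, Ī = 18.432 cm⁴.
Web plate: 1.6 × 21, A = 33.6 cm², y = 12.9 cm, Ī = 1234.8 cm⁴.
Top plate: 6 × 2.6, A = 15.6 cm², y = 24.7 cm, Ī = 8.788 cm⁴.
Centroid: ȳ = ΣA·y / ΣA = 9.8726 cm.
Transfer each piece to the horizontal centroidal axis using Ī + A·d² with d = y − 9.8726:
  bottom plate: d = -8.6726 cm → contributes +2906.7 cm⁴
  web plate: d = 3.0274 cm → contributes +1542.7 cm⁴
  top plate: d = 14.827 cm → contributes +3438.5 cm⁴
Total I = 7887.9 cm⁴.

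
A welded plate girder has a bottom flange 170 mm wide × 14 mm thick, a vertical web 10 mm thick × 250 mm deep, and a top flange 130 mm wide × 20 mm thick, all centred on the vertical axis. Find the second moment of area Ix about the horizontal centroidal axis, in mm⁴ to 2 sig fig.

Ix ≈ 1.0 × 10⁸ mm⁴

Split into non-overlapping primitives; take the origin at the lower-left of the bounding box.
Bottom plate: 170 × 14, A = 2 380 mm², y = 7 mm, Ī = 38 873 mm⁴.
Web plate: 10 × 250, A = 2 500 mm², y = 139 mm, Ī = 13 020 833 mm⁴.
Top plate: 130 × 20, A = 2 600 mm², y = 274 mm, Ī = 86 667 mm⁴.
Centroid: ȳ = ΣA·y / ΣA = 143.9 mm.
Transfer each piece to the horizontal centroidal axis using Ī + A·d² with d = y − 143.9:
  bottom plate: d = -136.9 mm → contributes +44 660 285 mm⁴
  web plate: d = -4.925 mm → contributes +13 081 476 mm⁴
  top plate: d = 130.1 mm → contributes +44 077 291 mm⁴
Total I = 101 819 051 mm⁴.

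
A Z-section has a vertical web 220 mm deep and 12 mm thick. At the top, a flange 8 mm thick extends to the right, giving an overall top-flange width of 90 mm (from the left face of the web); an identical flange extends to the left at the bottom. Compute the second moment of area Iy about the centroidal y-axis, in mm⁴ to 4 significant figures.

Iy ≈ 3.192 × 10⁶ mm⁴

Treat the section as a set of non-overlapping primitives; coordinates are from the bounding-box lower-left.
Web: 12 × 220, A = 2 640 mm², x = 84 mm, Ī = 31 680 mm⁴.
Top flange (beyond web): 78 × 8, A = 624 mm², x = 129 mm, Ī = 316 368 mm⁴.
Bottom flange (beyond web): 78 × 8, A = 624 mm², x = 39 mm, Ī = 316 368 mm⁴.
Centroid: x̄ = ΣA·x / ΣA = 84 mm.
Transfer each piece to the centroidal y-axis using Ī + A·d² with d = x − 84:
  web: d = 0 mm → contributes +31 680 mm⁴
  top flange (beyond web): d = 45 mm → contributes +1 579 968 mm⁴
  bottom flange (beyond web): d = -45 mm → contributes +1 579 968 mm⁴
Total I = 3 191 616 mm⁴.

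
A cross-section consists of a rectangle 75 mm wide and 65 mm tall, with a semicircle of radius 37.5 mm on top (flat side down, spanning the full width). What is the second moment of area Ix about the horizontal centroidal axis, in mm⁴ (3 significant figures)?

Treat the section as a set of non-overlapping primitives; coordinates are from the bounding-box lower-left.
Rectangular body: 75 × 65, A = 4 875 mm², y = 32.5 mm, Ī = 1 716 406 mm⁴.
Semicircular cap: semicircle r = 37.5, A = 2208.9 mm², y = 80.915 mm, Ī = 217 049 mm⁴.
Centroid: ȳ = ΣA·y / ΣA = 47.597 mm.
Transfer each piece to the horizontal centroidal axis using Ī + A·d² with d = y − 47.597:
  rectangular body: d = -15.097 mm → contributes +2 827 522 mm⁴
  semicircular cap: d = 33.318 mm → contributes +2 669 224 mm⁴
Total I = 5 496 747 mm⁴.

Ix ≈ 5.50 × 10⁶ mm⁴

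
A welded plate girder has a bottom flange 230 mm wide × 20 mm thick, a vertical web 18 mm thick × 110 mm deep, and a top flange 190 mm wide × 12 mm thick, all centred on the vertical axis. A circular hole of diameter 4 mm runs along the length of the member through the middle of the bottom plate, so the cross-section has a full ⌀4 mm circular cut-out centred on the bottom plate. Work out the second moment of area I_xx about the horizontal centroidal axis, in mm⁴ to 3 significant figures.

Treat the section as a set of non-overlapping primitives; coordinates are from the bounding-box lower-left.
Bottom plate: 230 × 20, A = 4 600 mm², y = 10 mm, Ī = 153 333 mm⁴.
Web plate: 18 × 110, A = 1 980 mm², y = 75 mm, Ī = 1 996 500 mm⁴.
Top plate: 190 × 12, A = 2 280 mm², y = 136 mm, Ī = 27 360 mm⁴.
Hole (subtracted): ⌀4, A = 12.566 mm², y = 10 mm, Ī = 12.566 mm⁴.
Centroid: ȳ = ΣA·y / ΣA = 57.017 mm.
Transfer each piece to the horizontal centroidal axis using Ī + A·d² with d = y − 57.017:
  bottom plate: d = -47.017 mm → contributes +10 322 096 mm⁴
  web plate: d = 17.983 mm → contributes +2 636 807 mm⁴
  top plate: d = 78.983 mm → contributes +14 250 708 mm⁴
  hole: d = -47.017 mm → contributes −27 792 mm⁴
Total I = 27 181 819 mm⁴.

I_xx ≈ 2.72 × 10⁷ mm⁴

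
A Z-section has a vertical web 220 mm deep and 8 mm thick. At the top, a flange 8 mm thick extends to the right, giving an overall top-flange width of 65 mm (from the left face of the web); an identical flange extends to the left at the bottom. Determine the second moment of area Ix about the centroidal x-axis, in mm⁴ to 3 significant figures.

Split into non-overlapping primitives; take the origin at the lower-left of the bounding box.
Web: 8 × 220, A = 1 760 mm², y = 110 mm, Ī = 7 098 667 mm⁴.
Top flange (beyond web): 57 × 8, A = 456 mm², y = 216 mm, Ī = 2 432 mm⁴.
Bottom flange (beyond web): 57 × 8, A = 456 mm², y = 4 mm, Ī = 2 432 mm⁴.
Centroid: ȳ = ΣA·y / ΣA = 110 mm.
Transfer each piece to the centroidal x-axis using Ī + A·d² with d = y − 110:
  web: d = 0 mm → contributes +7 098 667 mm⁴
  top flange (beyond web): d = 106 mm → contributes +5 126 048 mm⁴
  bottom flange (beyond web): d = -106 mm → contributes +5 126 048 mm⁴
Total I = 17 350 763 mm⁴.

Ix ≈ 1.74 × 10⁷ mm⁴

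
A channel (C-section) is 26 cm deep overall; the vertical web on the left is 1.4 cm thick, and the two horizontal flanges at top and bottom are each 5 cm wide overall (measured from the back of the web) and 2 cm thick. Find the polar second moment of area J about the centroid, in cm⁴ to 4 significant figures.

Treat the section as a set of non-overlapping primitives; coordinates are from the bounding-box lower-left.
Web: 1.4 × 26, A = 36.4 cm², y = 13 cm, Ī = 2050.53 cm⁴.
Top flange (beyond web): 3.6 × 2, A = 7.2 cm², y = 25 cm, Ī = 2.4 cm⁴.
Bottom flange (beyond web): 3.6 × 2, A = 7.2 cm², y = 1 cm, Ī = 2.4 cm⁴.
By symmetry the centroid is at mid-height, ȳ = 13 cm.
Transfer each piece to the centroidal x-axis using Ī + A·d² with d = y − 13:
  web: d = 0 cm → contributes +2050.53 cm⁴
  top flange (beyond web): d = 12 cm → contributes +1039.2 cm⁴
  bottom flange (beyond web): d = -12 cm → contributes +1039.2 cm⁴
Total I = 4128.93 cm⁴.
For the y-axis: x̄ = 1.40866 cm.
Repeating about the centroidal y-axis gives I_y = 85.9855 cm⁴.
Polar second moment: J = I_x + I_y = 4214.92 cm⁴.

J ≈ 4215 cm⁴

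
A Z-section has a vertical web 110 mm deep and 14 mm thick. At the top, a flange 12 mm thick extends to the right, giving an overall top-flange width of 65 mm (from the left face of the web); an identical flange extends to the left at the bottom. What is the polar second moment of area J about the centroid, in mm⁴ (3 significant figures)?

J ≈ 6.09 × 10⁶ mm⁴

Split into non-overlapping primitives; take the origin at the lower-left of the bounding box.
Web: 14 × 110, A = 1 540 mm², y = 55 mm, Ī = 1 552 833 mm⁴.
Top flange (beyond web): 51 × 12, A = 612 mm², y = 104 mm, Ī = 7 344 mm⁴.
Bottom flange (beyond web): 51 × 12, A = 612 mm², y = 6 mm, Ī = 7 344 mm⁴.
Centroid: ȳ = ΣA·y / ΣA = 55 mm.
Transfer each piece to the centroidal x-axis using Ī + A·d² with d = y − 55:
  web: d = 0 mm → contributes +1 552 833 mm⁴
  top flange (beyond web): d = 49 mm → contributes +1 476 756 mm⁴
  bottom flange (beyond web): d = -49 mm → contributes +1 476 756 mm⁴
Total I = 4 506 345 mm⁴.
For the y-axis: x̄ = 58 mm.
Repeating about the centroidal y-axis gives I_y = 1 583 305 mm⁴.
Polar second moment: J = I_x + I_y = 6 089 651 mm⁴.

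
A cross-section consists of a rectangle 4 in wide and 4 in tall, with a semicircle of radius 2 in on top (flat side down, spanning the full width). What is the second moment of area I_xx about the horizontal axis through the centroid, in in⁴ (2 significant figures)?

I_xx ≈ 60 in⁴

Break the section into simple shapes (no overlaps), measuring from the bottom-left corner of the bounding box.
Rectangular body: 4 × 4, A = 16 in², y = 2 in, Ī = 21.33 in⁴.
Semicircular cap: semicircle r = 2, A = 6.283 in², y = 4.849 in, Ī = 1.756 in⁴.
Centroid: ȳ = ΣA·y / ΣA = 2.803 in.
Transfer each piece to the horizontal axis through the centroid using Ī + A·d² with d = y − 2.803:
  rectangular body: d = -0.8033 in → contributes +31.66 in⁴
  semicircular cap: d = 2.046 in → contributes +28.05 in⁴
Total I = 59.7 in⁴.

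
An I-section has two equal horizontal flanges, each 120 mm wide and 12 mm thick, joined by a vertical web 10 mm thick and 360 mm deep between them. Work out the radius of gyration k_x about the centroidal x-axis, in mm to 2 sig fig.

Treat the section as a set of non-overlapping primitives; coordinates are from the bounding-box lower-left.
Bottom flange: 120 × 12, A = 1 440 mm², y = 6 mm, Ī = 17 280 mm⁴.
Web: 10 × 360, A = 3 600 mm², y = 192 mm, Ī = 38 880 000 mm⁴.
Top flange: 120 × 12, A = 1 440 mm², y = 378 mm, Ī = 17 280 mm⁴.
By symmetry the centroid is at mid-height, ȳ = 192 mm.
Transfer each piece to the centroidal x-axis using Ī + A·d² with d = y − 192:
  bottom flange: d = -186 mm → contributes +49 835 520 mm⁴
  web: d = 0 mm → contributes +38 880 000 mm⁴
  top flange: d = 186 mm → contributes +49 835 520 mm⁴
Total I = 138 551 040 mm⁴.
Radius of gyration: k = √(I/A) = √(138 551 040 / 6 480) = 146.2 mm.

k_x ≈ 150 mm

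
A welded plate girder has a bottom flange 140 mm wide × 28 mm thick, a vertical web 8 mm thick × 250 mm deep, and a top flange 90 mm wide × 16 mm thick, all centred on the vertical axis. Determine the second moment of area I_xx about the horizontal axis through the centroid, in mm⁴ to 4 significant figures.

Break the section into simple shapes (no overlaps), measuring from the bottom-left corner of the bounding box.
Bottom plate: 140 × 28, A = 3 920 mm², y = 14 mm, Ī = 256 107 mm⁴.
Web plate: 8 × 250, A = 2 000 mm², y = 153 mm, Ī = 10 416 667 mm⁴.
Top plate: 90 × 16, A = 1 440 mm², y = 286 mm, Ī = 30 720 mm⁴.
Centroid: ȳ = ΣA·y / ΣA = 104.989 mm.
Transfer each piece to the horizontal axis through the centroid using Ī + A·d² with d = y − 104.989:
  bottom plate: d = -90.9891 mm → contributes +32 709 872 mm⁴
  web plate: d = 48.0109 mm → contributes +15 026 754 mm⁴
  top plate: d = 181.011 mm → contributes +47 212 226 mm⁴
Total I = 94 948 852 mm⁴.

I_xx ≈ 9.495 × 10⁷ mm⁴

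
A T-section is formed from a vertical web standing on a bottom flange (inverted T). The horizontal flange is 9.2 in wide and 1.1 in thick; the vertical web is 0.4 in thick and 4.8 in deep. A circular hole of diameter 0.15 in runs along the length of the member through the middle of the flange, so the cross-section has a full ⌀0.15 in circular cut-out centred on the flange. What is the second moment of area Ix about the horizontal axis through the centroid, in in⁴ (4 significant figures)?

Split into non-overlapping primitives; take the origin at the lower-left of the bounding box.
Flange: 9.2 × 1.1, A = 10.12 in², y = 0.55 in, Ī = 1.02043 in⁴.
Web: 0.4 × 4.8, A = 1.92 in², y = 3.5 in, Ī = 3.6864 in⁴.
Hole (subtracted): ⌀0.15, A = 0.0176715 in², y = 0.55 in, Ī = 0.0000248505 in⁴.
Centroid: ȳ = ΣA·y / ΣA = 1.02112 in.
Transfer each piece to the horizontal axis through the centroid using Ī + A·d² with d = y − 1.02112:
  flange: d = -0.471123 in → contributes +3.26664 in⁴
  web: d = 2.47888 in → contributes +15.4845 in⁴
  hole: d = -0.471123 in → contributes −0.00394716 in⁴
Total I = 18.7472 in⁴.

Ix ≈ 18.75 in⁴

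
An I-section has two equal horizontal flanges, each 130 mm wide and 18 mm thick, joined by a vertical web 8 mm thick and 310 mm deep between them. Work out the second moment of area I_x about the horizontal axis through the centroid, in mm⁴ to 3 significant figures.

I_x ≈ 1.46 × 10⁸ mm⁴

Treat the section as a set of non-overlapping primitives; coordinates are from the bounding-box lower-left.
Bottom flange: 130 × 18, A = 2 340 mm², y = 9 mm, Ī = 63 180 mm⁴.
Web: 8 × 310, A = 2 480 mm², y = 173 mm, Ī = 19 860 667 mm⁴.
Top flange: 130 × 18, A = 2 340 mm², y = 337 mm, Ī = 63 180 mm⁴.
By symmetry the centroid is at mid-height, ȳ = 173 mm.
Transfer each piece to the horizontal axis through the centroid using Ī + A·d² with d = y − 173:
  bottom flange: d = -164 mm → contributes +62 999 820 mm⁴
  web: d = 0 mm → contributes +19 860 667 mm⁴
  top flange: d = 164 mm → contributes +62 999 820 mm⁴
Total I = 145 860 307 mm⁴.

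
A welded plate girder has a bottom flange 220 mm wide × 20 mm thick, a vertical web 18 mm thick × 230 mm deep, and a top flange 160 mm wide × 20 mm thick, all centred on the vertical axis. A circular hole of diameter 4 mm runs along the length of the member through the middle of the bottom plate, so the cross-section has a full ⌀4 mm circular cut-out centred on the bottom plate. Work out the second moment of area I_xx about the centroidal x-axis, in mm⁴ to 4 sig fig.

I_xx ≈ 1.352 × 10⁸ mm⁴

Split into non-overlapping primitives; take the origin at the lower-left of the bounding box.
Bottom plate: 220 × 20, A = 4 400 mm², y = 10 mm, Ī = 146 667 mm⁴.
Web plate: 18 × 230, A = 4 140 mm², y = 135 mm, Ī = 18 250 500 mm⁴.
Top plate: 160 × 20, A = 3 200 mm², y = 260 mm, Ī = 106 667 mm⁴.
Hole (subtracted): ⌀4, A = 12.5664 mm², y = 10 mm, Ī = 12.5664 mm⁴.
Centroid: ȳ = ΣA·y / ΣA = 122.343 mm.
Transfer each piece to the centroidal x-axis using Ī + A·d² with d = y − 122.343:
  bottom plate: d = -112.343 mm → contributes +55 679 260 mm⁴
  web plate: d = 12.6566 mm → contributes +18 913 683 mm⁴
  top plate: d = 137.657 mm → contributes +60 744 536 mm⁴
  hole: d = -112.343 mm → contributes −158 613 mm⁴
Total I = 135 178 865 mm⁴.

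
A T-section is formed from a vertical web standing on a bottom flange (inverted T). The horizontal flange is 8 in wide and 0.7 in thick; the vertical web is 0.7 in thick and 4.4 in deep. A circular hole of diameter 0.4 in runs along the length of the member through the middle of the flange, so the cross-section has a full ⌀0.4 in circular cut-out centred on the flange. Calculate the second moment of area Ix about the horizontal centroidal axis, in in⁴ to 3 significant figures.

Ix ≈ 18.0 in⁴

Decompose the section into non-overlapping parts with the origin at the bottom-left of its bounding rectangle.
Flange: 8 × 0.7, A = 5.6 in², y = 0.35 in, Ī = 0.22867 in⁴.
Web: 0.7 × 4.4, A = 3.08 in², y = 2.9 in, Ī = 4.9691 in⁴.
Hole (subtracted): ⌀0.4, A = 0.12566 in², y = 0.35 in, Ī = 0.0012566 in⁴.
Centroid: ȳ = ΣA·y / ΣA = 1.2681 in.
Transfer each piece to the horizontal centroidal axis using Ī + A·d² with d = y − 1.2681:
  flange: d = -0.91813 in → contributes +4.9493 in⁴
  web: d = 1.6319 in → contributes +13.171 in⁴
  hole: d = -0.91813 in → contributes −0.10719 in⁴
Total I = 18.013 in⁴.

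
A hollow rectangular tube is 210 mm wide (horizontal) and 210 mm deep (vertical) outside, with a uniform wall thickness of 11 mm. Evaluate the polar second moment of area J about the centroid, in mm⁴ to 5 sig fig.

Split into non-overlapping primitives; take the origin at the lower-left of the bounding box.
Outer rectangle: 210 × 210, A = 44 100 mm², y = 105 mm, Ī = 162 067 500 mm⁴.
Inner void (subtracted): 188 × 188, A = 35 344 mm², y = 105 mm, Ī = 104 099 861 mm⁴.
By symmetry the centroid is at mid-height, ȳ = 105 mm.
All pieces are centred on the centroidal x-axis, so I = ΣĪ (holes subtracted) = 57 967 639 mm⁴.
Repeating about the centroidal y-axis gives I_y = 57 967 639 mm⁴.
Polar second moment: J = I_x + I_y = 115 935 277 mm⁴.

J ≈ 1.1594 × 10⁸ mm⁴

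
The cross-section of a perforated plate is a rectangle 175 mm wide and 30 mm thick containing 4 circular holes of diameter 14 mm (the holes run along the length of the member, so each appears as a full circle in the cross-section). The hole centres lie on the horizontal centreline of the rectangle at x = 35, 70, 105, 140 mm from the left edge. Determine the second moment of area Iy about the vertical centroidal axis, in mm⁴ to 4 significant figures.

Break the section into simple shapes (no overlaps), measuring from the bottom-left corner of the bounding box.
Plate: 175 × 30, A = 5 250 mm², x = 87.5 mm, Ī = 13 398 438 mm⁴.
Hole 1 (subtracted): ⌀14, A = 153.938 mm², x = 35 mm, Ī = 1885.74 mm⁴.
Hole 2 (subtracted): ⌀14, A = 153.938 mm², x = 70 mm, Ī = 1885.74 mm⁴.
Hole 3 (subtracted): ⌀14, A = 153.938 mm², x = 105 mm, Ī = 1885.74 mm⁴.
Hole 4 (subtracted): ⌀14, A = 153.938 mm², x = 140 mm, Ī = 1885.74 mm⁴.
By symmetry the centroid is at mid-width, x̄ = 87.5 mm.
Transfer each piece to the vertical centroidal axis using Ī + A·d² with d = x − 87.5:
  plate: d = 0 mm → contributes +13 398 438 mm⁴
  hole 1: d = -52.5 mm → contributes −426 177 mm⁴
  hole 2: d = -17.5 mm → contributes −49029.3 mm⁴
  hole 3: d = 17.5 mm → contributes −49029.3 mm⁴
  hole 4: d = 52.5 mm → contributes −426 177 mm⁴
Total I = 12 448 024 mm⁴.

Iy ≈ 1.245 × 10⁷ mm⁴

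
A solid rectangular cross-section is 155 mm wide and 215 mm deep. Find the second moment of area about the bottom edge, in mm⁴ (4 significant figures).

I_base ≈ 5.135 × 10⁸ mm⁴

The section: 155 × 215, A = 33 325 mm², y = 107.5 mm, Ī = 128 370 677 mm⁴.
Transfer it to the base of the section using Ī + A·d² with d = y − 0:
  the section: d = 107.5 mm → contributes +513 482 708 mm⁴
Total I = 513 482 708 mm⁴.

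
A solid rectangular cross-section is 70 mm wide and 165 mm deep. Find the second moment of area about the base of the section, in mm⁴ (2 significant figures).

The section: 70 × 165, A = 11 550 mm², y = 82.5 mm, Ī = 26 204 063 mm⁴.
Transfer it to a horizontal axis along the bottom face using Ī + A·d² with d = y − 0:
  the section: d = 82.5 mm → contributes +104 816 250 mm⁴
Total I = 104 816 250 mm⁴.

I_base ≈ 1.0 × 10⁸ mm⁴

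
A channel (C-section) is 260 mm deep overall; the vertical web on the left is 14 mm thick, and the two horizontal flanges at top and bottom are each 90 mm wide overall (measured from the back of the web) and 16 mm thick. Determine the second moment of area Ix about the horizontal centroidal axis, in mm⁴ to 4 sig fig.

Ix ≈ 5.676 × 10⁷ mm⁴

Decompose the section into non-overlapping parts with the origin at the bottom-left of its bounding rectangle.
Web: 14 × 260, A = 3 640 mm², y = 130 mm, Ī = 20 505 333 mm⁴.
Top flange (beyond web): 76 × 16, A = 1 216 mm², y = 252 mm, Ī = 25941.3 mm⁴.
Bottom flange (beyond web): 76 × 16, A = 1 216 mm², y = 8 mm, Ī = 25941.3 mm⁴.
By symmetry the centroid is at mid-height, ȳ = 130 mm.
Transfer each piece to the horizontal centroidal axis using Ī + A·d² with d = y − 130:
  web: d = 0 mm → contributes +20 505 333 mm⁴
  top flange (beyond web): d = 122 mm → contributes +18 124 885 mm⁴
  bottom flange (beyond web): d = -122 mm → contributes +18 124 885 mm⁴
Total I = 56 755 104 mm⁴.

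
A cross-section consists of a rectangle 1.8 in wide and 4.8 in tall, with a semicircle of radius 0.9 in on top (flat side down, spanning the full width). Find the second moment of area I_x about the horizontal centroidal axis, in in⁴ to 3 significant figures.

Treat the section as a set of non-overlapping primitives; coordinates are from the bounding-box lower-left.
Rectangular body: 1.8 × 4.8, A = 8.64 in², y = 2.4 in, Ī = 16.589 in⁴.
Semicircular cap: semicircle r = 0.9, A = 1.2723 in², y = 5.182 in, Ī = 0.072012 in⁴.
Centroid: ȳ = ΣA·y / ΣA = 2.7571 in.
Transfer each piece to the horizontal centroidal axis using Ī + A·d² with d = y − 2.7571:
  rectangular body: d = -0.35709 in → contributes +17.691 in⁴
  semicircular cap: d = 2.4249 in → contributes +7.5534 in⁴
Total I = 25.244 in⁴.

I_x ≈ 25.2 in⁴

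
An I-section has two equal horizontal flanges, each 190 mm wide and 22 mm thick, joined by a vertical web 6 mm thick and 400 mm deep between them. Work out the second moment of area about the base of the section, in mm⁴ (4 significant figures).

Decompose the section into non-overlapping parts with the origin at the bottom-left of its bounding rectangle.
Bottom flange: 190 × 22, A = 4 180 mm², y = 11 mm, Ī = 168 593 mm⁴.
Web: 6 × 400, A = 2 400 mm², y = 222 mm, Ī = 32 000 000 mm⁴.
Top flange: 190 × 22, A = 4 180 mm², y = 433 mm, Ī = 168 593 mm⁴.
Transfer each piece to a horizontal axis along the bottom face using Ī + A·d² with d = y − 0:
  bottom flange: d = 11 mm → contributes +674 373 mm⁴
  web: d = 222 mm → contributes +150 281 600 mm⁴
  top flange: d = 433 mm → contributes +783 872 613 mm⁴
Total I = 934 828 587 mm⁴.

I_base ≈ 9.348 × 10⁸ mm⁴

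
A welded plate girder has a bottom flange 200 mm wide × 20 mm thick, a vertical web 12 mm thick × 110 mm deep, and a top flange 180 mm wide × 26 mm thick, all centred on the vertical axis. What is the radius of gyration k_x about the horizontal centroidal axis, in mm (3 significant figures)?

Split into non-overlapping primitives; take the origin at the lower-left of the bounding box.
Bottom plate: 200 × 20, A = 4 000 mm², y = 10 mm, Ī = 133 333 mm⁴.
Web plate: 12 × 110, A = 1 320 mm², y = 75 mm, Ī = 1 331 000 mm⁴.
Top plate: 180 × 26, A = 4 680 mm², y = 143 mm, Ī = 263 640 mm⁴.
Centroid: ȳ = ΣA·y / ΣA = 80.824 mm.
Transfer each piece to the horizontal centroidal axis using Ī + A·d² with d = y − 80.824:
  bottom plate: d = -70.824 mm → contributes +20 197 489 mm⁴
  web plate: d = -5.824 mm → contributes +1 375 773 mm⁴
  top plate: d = 62.176 mm → contributes +18 355 841 mm⁴
Total I = 39 929 104 mm⁴.
Radius of gyration: k = √(I/A) = √(39 929 104 / 10 000) = 63.189 mm.

k_x ≈ 63.2 mm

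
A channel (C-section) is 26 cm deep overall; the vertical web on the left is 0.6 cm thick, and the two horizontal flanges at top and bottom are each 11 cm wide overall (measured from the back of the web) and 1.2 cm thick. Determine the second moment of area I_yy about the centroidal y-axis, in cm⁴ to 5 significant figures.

Decompose the section into non-overlapping parts with the origin at the bottom-left of its bounding rectangle.
Web: 0.6 × 26, A = 15.6 cm², x = 0.3 cm, Ī = 0.468 cm⁴.
Top flange (beyond web): 10.4 × 1.2, A = 12.48 cm², x = 5.8 cm, Ī = 112.4864 cm⁴.
Bottom flange (beyond web): 10.4 × 1.2, A = 12.48 cm², x = 5.8 cm, Ī = 112.4864 cm⁴.
Centroid: x̄ = ΣA·x / ΣA = 3.684615 cm.
Transfer each piece to the centroidal y-axis using Ī + A·d² with d = x − 3.684615:
  web: d = -3.384615 cm → contributes +179.1757 cm⁴
  top flange (beyond web): d = 2.115385 cm → contributes +168.3326 cm⁴
  bottom flange (beyond web): d = 2.115385 cm → contributes +168.3326 cm⁴
Total I = 515.8408 cm⁴.

I_yy ≈ 515.84 cm⁴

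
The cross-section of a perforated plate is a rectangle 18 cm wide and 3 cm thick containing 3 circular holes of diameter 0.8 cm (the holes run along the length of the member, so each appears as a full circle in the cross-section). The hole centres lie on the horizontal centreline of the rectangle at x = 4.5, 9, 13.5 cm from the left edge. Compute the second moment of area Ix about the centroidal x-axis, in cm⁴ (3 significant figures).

Ix ≈ 40.4 cm⁴

Treat the section as a set of non-overlapping primitives; coordinates are from the bounding-box lower-left.
Plate: 18 × 3, A = 54 cm², y = 1.5 cm, Ī = 40.5 cm⁴.
Hole 1 (subtracted): ⌀0.8, A = 0.50265 cm², y = 1.5 cm, Ī = 0.020106 cm⁴.
Hole 2 (subtracted): ⌀0.8, A = 0.50265 cm², y = 1.5 cm, Ī = 0.020106 cm⁴.
Hole 3 (subtracted): ⌀0.8, A = 0.50265 cm², y = 1.5 cm, Ī = 0.020106 cm⁴.
By symmetry the centroid is at mid-height, ȳ = 1.5 cm.
All pieces are centred on the centroidal x-axis, so I = ΣĪ (holes subtracted) = 40.44 cm⁴.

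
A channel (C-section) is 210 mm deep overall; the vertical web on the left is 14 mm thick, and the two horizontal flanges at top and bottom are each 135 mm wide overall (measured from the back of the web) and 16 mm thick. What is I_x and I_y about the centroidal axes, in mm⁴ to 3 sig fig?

Split into non-overlapping primitives; take the origin at the lower-left of the bounding box.
Web: 14 × 210, A = 2 940 mm², y = 105 mm, Ī = 10 804 500 mm⁴.
Top flange (beyond web): 121 × 16, A = 1 936 mm², y = 202 mm, Ī = 41 301 mm⁴.
Bottom flange (beyond web): 121 × 16, A = 1 936 mm², y = 8 mm, Ī = 41 301 mm⁴.
By symmetry the centroid is at mid-height, ȳ = 105 mm.
Transfer each piece to the centroidal x-axis using Ī + A·d² with d = y − 105:
  web: d = 0 mm → contributes +10 804 500 mm⁴
  top flange (beyond web): d = 97 mm → contributes +18 257 125 mm⁴
  bottom flange (beyond web): d = -97 mm → contributes +18 257 125 mm⁴
Total I = 47 318 751 mm⁴.
For the y-axis: x̄ = 45.368 mm.
Repeating about the centroidal y-axis gives I_y = 12 386 230 mm⁴.

I_x ≈ 4.73 × 10⁷ mm⁴, I_y ≈ 1.24 × 10⁷ mm⁴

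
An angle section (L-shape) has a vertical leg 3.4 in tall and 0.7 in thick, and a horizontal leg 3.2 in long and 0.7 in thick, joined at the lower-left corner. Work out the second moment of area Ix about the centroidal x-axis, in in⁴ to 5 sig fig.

Treat the section as a set of non-overlapping primitives; coordinates are from the bounding-box lower-left.
Vertical leg: 0.7 × 3.4, A = 2.38 in², y = 1.7 in, Ī = 2.292733 in⁴.
Horizontal leg (remainder): 2.5 × 0.7, A = 1.75 in², y = 0.35 in, Ī = 0.07145833 in⁴.
Centroid: ȳ = ΣA·y / ΣA = 1.127966 in.
Transfer each piece to the centroidal x-axis using Ī + A·d² with d = y − 1.127966:
  vertical leg: d = 0.5720339 in → contributes +3.071524 in⁴
  horizontal leg (remainder): d = -0.7779661 in → contributes +1.130613 in⁴
Total I = 4.202137 in⁴.

Ix ≈ 4.2021 in⁴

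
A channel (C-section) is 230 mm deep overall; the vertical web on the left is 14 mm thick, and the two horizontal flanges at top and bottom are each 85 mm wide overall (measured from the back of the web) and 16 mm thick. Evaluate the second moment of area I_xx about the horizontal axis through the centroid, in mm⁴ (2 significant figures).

I_xx ≈ 4.0 × 10⁷ mm⁴

Decompose the section into non-overlapping parts with the origin at the bottom-left of its bounding rectangle.
Web: 14 × 230, A = 3 220 mm², y = 115 mm, Ī = 14 194 833 mm⁴.
Top flange (beyond web): 71 × 16, A = 1 136 mm², y = 222 mm, Ī = 24 235 mm⁴.
Bottom flange (beyond web): 71 × 16, A = 1 136 mm², y = 8 mm, Ī = 24 235 mm⁴.
By symmetry the centroid is at mid-height, ȳ = 115 mm.
Transfer each piece to the horizontal axis through the centroid using Ī + A·d² with d = y − 115:
  web: d = 0 mm → contributes +14 194 833 mm⁴
  top flange (beyond web): d = 107 mm → contributes +13 030 299 mm⁴
  bottom flange (beyond web): d = -107 mm → contributes +13 030 299 mm⁴
Total I = 40 255 431 mm⁴.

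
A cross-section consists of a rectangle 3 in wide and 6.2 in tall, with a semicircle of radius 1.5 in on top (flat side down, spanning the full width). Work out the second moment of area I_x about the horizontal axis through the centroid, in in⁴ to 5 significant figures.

Decompose the section into non-overlapping parts with the origin at the bottom-left of its bounding rectangle.
Rectangular body: 3 × 6.2, A = 18.6 in², y = 3.1 in, Ī = 59.582 in⁴.
Semicircular cap: semicircle r = 1.5, A = 3.534292 in², y = 6.83662 in, Ī = 0.5556446 in⁴.
Centroid: ȳ = ΣA·y / ΣA = 3.696645 in.
Transfer each piece to the horizontal axis through the centroid using Ī + A·d² with d = y − 3.696645:
  rectangular body: d = -0.5966445 in → contributes +66.20332 in⁴
  semicircular cap: d = 3.139975 in → contributes +35.4018 in⁴
Total I = 101.6051 in⁴.

I_x ≈ 101.61 in⁴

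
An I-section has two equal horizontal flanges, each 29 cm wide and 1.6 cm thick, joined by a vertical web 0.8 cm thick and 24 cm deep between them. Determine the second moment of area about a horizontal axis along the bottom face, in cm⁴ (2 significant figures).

Decompose the section into non-overlapping parts with the origin at the bottom-left of its bounding rectangle.
Bottom flange: 29 × 1.6, A = 46.4 cm², y = 0.8 cm, Ī = 9.899 cm⁴.
Web: 0.8 × 24, A = 19.2 cm², y = 13.6 cm, Ī = 921.6 cm⁴.
Top flange: 29 × 1.6, A = 46.4 cm², y = 26.4 cm, Ī = 9.899 cm⁴.
Transfer each piece to a horizontal axis along the bottom face using Ī + A·d² with d = y − 0:
  bottom flange: d = 0.8 cm → contributes +39.59 cm⁴
  web: d = 13.6 cm → contributes +4 473 cm⁴
  top flange: d = 26.4 cm → contributes +32 349 cm⁴
Total I = 36 861 cm⁴.

I_base ≈ 3.7 × 10⁴ cm⁴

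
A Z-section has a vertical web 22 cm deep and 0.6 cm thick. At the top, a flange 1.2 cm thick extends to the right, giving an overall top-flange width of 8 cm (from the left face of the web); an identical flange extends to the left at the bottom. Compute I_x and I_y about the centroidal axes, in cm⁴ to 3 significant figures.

I_x ≈ 2460 cm⁴, I_y ≈ 366 cm⁴

Break the section into simple shapes (no overlaps), measuring from the bottom-left corner of the bounding box.
Web: 0.6 × 22, A = 13.2 cm², y = 11 cm, Ī = 532.4 cm⁴.
Top flange (beyond web): 7.4 × 1.2, A = 8.88 cm², y = 21.4 cm, Ī = 1.0656 cm⁴.
Bottom flange (beyond web): 7.4 × 1.2, A = 8.88 cm², y = 0.6 cm, Ī = 1.0656 cm⁴.
Centroid: ȳ = ΣA·y / ΣA = 11 cm.
Transfer each piece to the centroidal x-axis using Ī + A·d² with d = y − 11:
  web: d = 0 cm → contributes +532.4 cm⁴
  top flange (beyond web): d = 10.4 cm → contributes +961.53 cm⁴
  bottom flange (beyond web): d = -10.4 cm → contributes +961.53 cm⁴
Total I = 2455.5 cm⁴.
For the y-axis: x̄ = 7.7 cm.
Repeating about the centroidal y-axis gives I_y = 365.6 cm⁴.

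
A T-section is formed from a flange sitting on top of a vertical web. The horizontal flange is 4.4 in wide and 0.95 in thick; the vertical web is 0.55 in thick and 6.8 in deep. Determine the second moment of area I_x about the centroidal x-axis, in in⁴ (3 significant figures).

I_x ≈ 44.4 in⁴

Split into non-overlapping primitives; take the origin at the lower-left of the bounding box.
Flange: 4.4 × 0.95, A = 4.18 in², y = 7.275 in, Ī = 0.31437 in⁴.
Web: 0.55 × 6.8, A = 3.74 in², y = 3.4 in, Ī = 14.411 in⁴.
Centroid: ȳ = ΣA·y / ΣA = 5.4451 in.
Transfer each piece to the centroidal x-axis using Ī + A·d² with d = y − 5.4451:
  flange: d = 1.8299 in → contributes +14.311 in⁴
  web: d = -2.0451 in → contributes +30.054 in⁴
Total I = 44.365 in⁴.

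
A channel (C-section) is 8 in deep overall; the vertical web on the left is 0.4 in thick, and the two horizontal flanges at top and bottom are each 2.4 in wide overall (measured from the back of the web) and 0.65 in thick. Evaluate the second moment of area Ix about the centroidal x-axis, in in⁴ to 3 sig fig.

Break the section into simple shapes (no overlaps), measuring from the bottom-left corner of the bounding box.
Web: 0.4 × 8, A = 3.2 in², y = 4 in, Ī = 17.067 in⁴.
Top flange (beyond web): 2 × 0.65, A = 1.3 in², y = 7.675 in, Ī = 0.045771 in⁴.
Bottom flange (beyond web): 2 × 0.65, A = 1.3 in², y = 0.325 in, Ī = 0.045771 in⁴.
By symmetry the centroid is at mid-height, ȳ = 4 in.
Transfer each piece to the centroidal x-axis using Ī + A·d² with d = y − 4:
  web: d = 0 in → contributes +17.067 in⁴
  top flange (beyond web): d = 3.675 in → contributes +17.603 in⁴
  bottom flange (beyond web): d = -3.675 in → contributes +17.603 in⁴
Total I = 52.273 in⁴.

Ix ≈ 52.3 in⁴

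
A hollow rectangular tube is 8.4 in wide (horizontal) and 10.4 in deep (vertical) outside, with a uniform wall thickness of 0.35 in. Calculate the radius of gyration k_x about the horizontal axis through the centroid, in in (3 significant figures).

k_x ≈ 3.99 in

Break the section into simple shapes (no overlaps), measuring from the bottom-left corner of the bounding box.
Outer rectangle: 8.4 × 10.4, A = 87.36 in², y = 5.2 in, Ī = 787.4 in⁴.
Inner void (subtracted): 7.7 × 9.7, A = 74.69 in², y = 5.2 in, Ī = 585.63 in⁴.
By symmetry the centroid is at mid-height, ȳ = 5.2 in.
All pieces are centred on the horizontal axis through the centroid, so I = ΣĪ (holes subtracted) = 201.77 in⁴.
Radius of gyration: k = √(I/A) = √(201.77 / 12.67) = 3.9906 in.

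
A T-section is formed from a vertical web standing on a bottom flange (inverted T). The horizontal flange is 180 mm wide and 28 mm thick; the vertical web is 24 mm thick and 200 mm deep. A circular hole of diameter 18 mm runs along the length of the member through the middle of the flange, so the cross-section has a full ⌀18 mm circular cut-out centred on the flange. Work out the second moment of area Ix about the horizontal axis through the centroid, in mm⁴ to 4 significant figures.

Ix ≈ 4.747 × 10⁷ mm⁴

Split into non-overlapping primitives; take the origin at the lower-left of the bounding box.
Flange: 180 × 28, A = 5 040 mm², y = 14 mm, Ī = 329 280 mm⁴.
Web: 24 × 200, A = 4 800 mm², y = 128 mm, Ī = 16 000 000 mm⁴.
Hole (subtracted): ⌀18, A = 254.469 mm², y = 14 mm, Ī = 5 153 mm⁴.
Centroid: ȳ = ΣA·y / ΣA = 71.086 mm.
Transfer each piece to the horizontal axis through the centroid using Ī + A·d² with d = y − 71.086:
  flange: d = -57.086 mm → contributes +16 753 712 mm⁴
  web: d = 56.914 mm → contributes +31 548 155 mm⁴
  hole: d = -57.086 mm → contributes −834 421 mm⁴
Total I = 47 467 446 mm⁴.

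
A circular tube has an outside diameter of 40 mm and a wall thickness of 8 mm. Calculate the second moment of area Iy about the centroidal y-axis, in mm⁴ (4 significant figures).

Iy ≈ 1.094 × 10⁵ mm⁴

Treat the section as a set of non-overlapping primitives; coordinates are from the bounding-box lower-left.
Outer circle: ⌀40, A = 1256.64 mm², x = 20 mm, Ī = 125 664 mm⁴.
Bore (subtracted): ⌀24, A = 452.389 mm², x = 20 mm, Ī = 16 286 mm⁴.
By symmetry the centroid is at mid-width, x̄ = 20 mm.
All pieces are centred on the centroidal y-axis, so I = ΣĪ (holes subtracted) = 109 378 mm⁴.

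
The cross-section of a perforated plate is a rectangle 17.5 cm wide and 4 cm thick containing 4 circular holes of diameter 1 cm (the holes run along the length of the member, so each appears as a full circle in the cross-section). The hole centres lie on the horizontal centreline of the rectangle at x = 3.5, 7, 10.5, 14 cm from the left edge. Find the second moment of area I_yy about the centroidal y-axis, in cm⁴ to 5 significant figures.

I_yy ≈ 1738.2 cm⁴

Decompose the section into non-overlapping parts with the origin at the bottom-left of its bounding rectangle.
Plate: 17.5 × 4, A = 70 cm², x = 8.75 cm, Ī = 1786.458 cm⁴.
Hole 1 (subtracted): ⌀1, A = 0.7853982 cm², x = 3.5 cm, Ī = 0.04908739 cm⁴.
Hole 2 (subtracted): ⌀1, A = 0.7853982 cm², x = 7 cm, Ī = 0.04908739 cm⁴.
Hole 3 (subtracted): ⌀1, A = 0.7853982 cm², x = 10.5 cm, Ī = 0.04908739 cm⁴.
Hole 4 (subtracted): ⌀1, A = 0.7853982 cm², x = 14 cm, Ī = 0.04908739 cm⁴.
By symmetry the centroid is at mid-width, x̄ = 8.75 cm.
Transfer each piece to the centroidal y-axis using Ī + A·d² with d = x − 8.75:
  plate: d = 0 cm → contributes +1786.458 cm⁴
  hole 1: d = -5.25 cm → contributes −21.69662 cm⁴
  hole 2: d = -1.75 cm → contributes −2.454369 cm⁴
  hole 3: d = 1.75 cm → contributes −2.454369 cm⁴
  hole 4: d = 5.25 cm → contributes −21.69662 cm⁴
Total I = 1738.156 cm⁴.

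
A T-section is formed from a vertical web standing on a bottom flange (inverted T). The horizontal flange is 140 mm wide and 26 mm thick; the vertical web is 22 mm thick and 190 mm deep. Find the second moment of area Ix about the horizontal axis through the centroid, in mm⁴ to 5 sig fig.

Ix ≈ 3.5474 × 10⁷ mm⁴

Decompose the section into non-overlapping parts with the origin at the bottom-left of its bounding rectangle.
Flange: 140 × 26, A = 3 640 mm², y = 13 mm, Ī = 205053.3 mm⁴.
Web: 22 × 190, A = 4 180 mm², y = 121 mm, Ī = 12 574 833 mm⁴.
Centroid: ȳ = ΣA·y / ΣA = 70.7289 mm.
Transfer each piece to the horizontal axis through the centroid using Ī + A·d² with d = y − 70.7289:
  flange: d = -57.7289 mm → contributes +12 335 812 mm⁴
  web: d = 50.2711 mm → contributes +23 138 460 mm⁴
Total I = 35 474 272 mm⁴.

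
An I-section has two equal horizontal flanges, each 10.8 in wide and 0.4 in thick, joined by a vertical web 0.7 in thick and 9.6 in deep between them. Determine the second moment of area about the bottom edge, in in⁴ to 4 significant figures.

I_base ≈ 683.1 in⁴

Decompose the section into non-overlapping parts with the origin at the bottom-left of its bounding rectangle.
Bottom flange: 10.8 × 0.4, A = 4.32 in², y = 0.2 in, Ī = 0.0576 in⁴.
Web: 0.7 × 9.6, A = 6.72 in², y = 5.2 in, Ī = 51.6096 in⁴.
Top flange: 10.8 × 0.4, A = 4.32 in², y = 10.2 in, Ī = 0.0576 in⁴.
Transfer each piece to the base of the section using Ī + A·d² with d = y − 0:
  bottom flange: d = 0.2 in → contributes +0.2304 in⁴
  web: d = 5.2 in → contributes +233.318 in⁴
  top flange: d = 10.2 in → contributes +449.51 in⁴
Total I = 683.059 in⁴.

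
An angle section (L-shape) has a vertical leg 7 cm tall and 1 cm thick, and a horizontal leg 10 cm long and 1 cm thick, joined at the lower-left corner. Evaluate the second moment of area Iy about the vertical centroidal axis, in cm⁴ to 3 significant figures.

Decompose the section into non-overlapping parts with the origin at the bottom-left of its bounding rectangle.
Vertical leg: 1 × 7, A = 7 cm², x = 0.5 cm, Ī = 0.58333 cm⁴.
Horizontal leg (remainder): 9 × 1, A = 9 cm², x = 5.5 cm, Ī = 60.75 cm⁴.
Centroid: x̄ = ΣA·x / ΣA = 3.3125 cm.
Transfer each piece to the vertical centroidal axis using Ī + A·d² with d = x − 3.3125:
  vertical leg: d = -2.8125 cm → contributes +55.954 cm⁴
  horizontal leg (remainder): d = 2.1875 cm → contributes +103.82 cm⁴
Total I = 159.77 cm⁴.

Iy ≈ 160 cm⁴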